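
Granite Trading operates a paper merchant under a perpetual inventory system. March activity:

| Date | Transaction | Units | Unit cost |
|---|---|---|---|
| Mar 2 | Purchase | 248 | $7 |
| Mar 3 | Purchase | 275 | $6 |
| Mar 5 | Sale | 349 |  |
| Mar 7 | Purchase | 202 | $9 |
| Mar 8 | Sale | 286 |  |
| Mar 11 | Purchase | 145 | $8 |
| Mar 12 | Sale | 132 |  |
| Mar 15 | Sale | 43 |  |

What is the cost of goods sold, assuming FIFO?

Mar 5, 349 sold [FIFO — oldest first]: 248 @ $7 + 101 @ $6 = $2,342
Mar 8, 286 sold [FIFO — oldest first]: 174 @ $6 + 112 @ $9 = $2,052
Mar 12, 132 sold [FIFO — oldest first]: 90 @ $9 + 42 @ $8 = $1,146
Mar 15, 43 sold [FIFO — oldest first]: 43 @ $8 = $344
Total COGS = $2,342 + $2,052 + $1,146 + $344 = $5,884
Ending inventory: 60 @ $8 = $480
Check: goods available $6,364 = COGS $5,884 + ending $480

COGS = $5,884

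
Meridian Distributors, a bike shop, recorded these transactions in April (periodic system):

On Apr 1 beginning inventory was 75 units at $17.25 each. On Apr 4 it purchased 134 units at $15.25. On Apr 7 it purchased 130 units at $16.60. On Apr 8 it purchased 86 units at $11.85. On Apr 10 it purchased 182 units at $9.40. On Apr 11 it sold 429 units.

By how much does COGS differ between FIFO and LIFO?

$1,191.30

FIFO COGS: 75 @ $17.25 + 134 @ $15.25 + 130 @ $16.60 + 86 @ $11.85 + 4 @ $9.40 = $6,551.95
LIFO COGS: 182 @ $9.40 + 86 @ $11.85 + 130 @ $16.60 + 31 @ $15.25 = $5,360.65
Difference = |$6,551.95 − $5,360.65| = $1,191.30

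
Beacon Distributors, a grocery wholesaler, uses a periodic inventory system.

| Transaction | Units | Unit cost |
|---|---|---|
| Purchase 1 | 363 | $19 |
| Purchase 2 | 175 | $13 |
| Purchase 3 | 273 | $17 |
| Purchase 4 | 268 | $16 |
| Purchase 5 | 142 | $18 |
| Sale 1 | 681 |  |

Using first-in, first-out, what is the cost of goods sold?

Sale 1 (681) [FIFO — oldest first]: 363 @ $19 + 175 @ $13 + 143 @ $17 = $11,603
Ending inventory: 130 @ $17 + 268 @ $16 + 142 @ $18 = $9,054
Check: goods available $20,657 = COGS $11,603 + ending $9,054

COGS = $11,603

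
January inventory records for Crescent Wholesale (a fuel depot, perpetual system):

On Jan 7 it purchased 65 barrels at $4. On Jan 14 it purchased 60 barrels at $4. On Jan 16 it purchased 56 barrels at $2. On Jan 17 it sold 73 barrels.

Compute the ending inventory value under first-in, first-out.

Jan 17, 73 sold [FIFO — oldest first]: 65 @ $4 + 8 @ $4 = $292
Ending inventory: 52 @ $4 + 56 @ $2 = $320

Ending inventory = $320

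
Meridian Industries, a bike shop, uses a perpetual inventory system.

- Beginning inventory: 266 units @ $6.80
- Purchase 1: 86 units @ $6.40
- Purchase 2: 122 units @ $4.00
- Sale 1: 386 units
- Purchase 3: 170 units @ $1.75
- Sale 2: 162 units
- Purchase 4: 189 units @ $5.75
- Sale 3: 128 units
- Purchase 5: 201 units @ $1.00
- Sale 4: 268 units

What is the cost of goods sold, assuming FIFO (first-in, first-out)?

Sale 1 (386) [FIFO — oldest first]: 266 @ $6.80 + 86 @ $6.40 + 34 @ $4.00 = $2,495.20
Sale 2 (162) [FIFO — oldest first]: 88 @ $4.00 + 74 @ $1.75 = $481.50
Sale 3 (128) [FIFO — oldest first]: 96 @ $1.75 + 32 @ $5.75 = $352.00
Sale 4 (268) [FIFO — oldest first]: 157 @ $5.75 + 111 @ $1.00 = $1,013.75
Total COGS = $2,495.20 + $481.50 + $352.00 + $1,013.75 = $4,342.45
Ending inventory: 90 @ $1.00 = $90.00

COGS = $4,342.45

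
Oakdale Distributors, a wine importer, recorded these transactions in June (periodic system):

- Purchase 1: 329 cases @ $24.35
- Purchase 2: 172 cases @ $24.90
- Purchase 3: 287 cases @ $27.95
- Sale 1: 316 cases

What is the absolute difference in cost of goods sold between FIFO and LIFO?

FIFO COGS: 316 @ $24.35 = $7,694.60
LIFO COGS: 287 @ $27.95 + 29 @ $24.90 = $8,743.75
Difference = |$7,694.60 − $8,743.75| = $1,049.15

$1,049.15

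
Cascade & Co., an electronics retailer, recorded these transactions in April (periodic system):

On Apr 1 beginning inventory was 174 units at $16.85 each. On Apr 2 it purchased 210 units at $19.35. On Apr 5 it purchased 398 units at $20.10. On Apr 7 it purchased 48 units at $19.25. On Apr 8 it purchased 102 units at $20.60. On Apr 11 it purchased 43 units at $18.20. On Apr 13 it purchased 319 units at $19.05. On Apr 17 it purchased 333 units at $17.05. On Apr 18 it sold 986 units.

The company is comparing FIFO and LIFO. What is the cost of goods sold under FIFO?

FIFO COGS: 174 @ $16.85 + 210 @ $19.35 + 398 @ $20.10 + 48 @ $19.25 + 102 @ $20.60 + 43 @ $18.20 + 11 @ $19.05 = $19,012.55
LIFO COGS: 333 @ $17.05 + 319 @ $19.05 + 43 @ $18.20 + 102 @ $20.60 + 48 @ $19.25 + 141 @ $20.10 = $18,396.50

COGS = $19,012.55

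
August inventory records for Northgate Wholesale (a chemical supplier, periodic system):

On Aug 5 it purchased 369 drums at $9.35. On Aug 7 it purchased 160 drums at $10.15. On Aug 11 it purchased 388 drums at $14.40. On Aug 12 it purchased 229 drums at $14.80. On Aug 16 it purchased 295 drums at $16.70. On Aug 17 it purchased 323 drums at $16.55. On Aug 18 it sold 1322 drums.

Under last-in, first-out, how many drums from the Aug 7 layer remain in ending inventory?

73

Aug 18, 1322 sold [LIFO — newest first]: 323 @ $16.55 + 295 @ $16.70 + 229 @ $14.80 + 388 @ $14.40 + 87 @ $10.15 = $20,131.60
Ending inventory: 369 @ $9.35 + 73 @ $10.15 = $4,191.10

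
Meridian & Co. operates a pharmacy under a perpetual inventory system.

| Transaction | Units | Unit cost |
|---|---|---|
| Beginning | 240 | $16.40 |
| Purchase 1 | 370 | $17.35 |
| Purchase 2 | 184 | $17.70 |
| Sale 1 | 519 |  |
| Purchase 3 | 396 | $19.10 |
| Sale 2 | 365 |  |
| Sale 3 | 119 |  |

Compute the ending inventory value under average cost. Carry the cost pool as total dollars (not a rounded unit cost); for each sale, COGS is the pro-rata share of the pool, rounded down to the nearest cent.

After Beginning: 240 on hand, pool $3,936.00 (≈ $16.4000 each)
After Purchase 1: 610 on hand, pool $10,355.50 (≈ $16.9762 each)
After Purchase 2: 794 on hand, pool $13,612.30 (≈ $17.1440 each)
Sale 1, sell 519: 519/794 × $13,612.30 → $8,897.71
After Purchase 3: 671 on hand, pool $12,278.19 (≈ $18.2983 each)
Sale 2, sell 365: 365/671 × $12,278.19 → $6,678.89
Sale 3, sell 119: 119/306 × $5,599.30 → $2,177.50
Total COGS = $8,897.71 + $6,678.89 + $2,177.50 = $17,754.10
Ending inventory (cost pool remaining) = $3,421.80
Check: goods available $21,175.90 = COGS $17,754.10 + ending $3,421.80

Ending inventory = $3,421.80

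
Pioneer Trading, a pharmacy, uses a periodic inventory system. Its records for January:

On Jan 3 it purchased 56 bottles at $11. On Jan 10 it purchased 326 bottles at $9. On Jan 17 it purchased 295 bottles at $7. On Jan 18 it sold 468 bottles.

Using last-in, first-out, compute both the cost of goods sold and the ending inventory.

COGS = $3,622; ending inventory = $1,993

Jan 18, 468 sold [LIFO — newest first]: 295 @ $7 + 173 @ $9 = $3,622
Ending inventory: 56 @ $11 + 153 @ $9 = $1,993
Check: goods available $5,615 = COGS $3,622 + ending $1,993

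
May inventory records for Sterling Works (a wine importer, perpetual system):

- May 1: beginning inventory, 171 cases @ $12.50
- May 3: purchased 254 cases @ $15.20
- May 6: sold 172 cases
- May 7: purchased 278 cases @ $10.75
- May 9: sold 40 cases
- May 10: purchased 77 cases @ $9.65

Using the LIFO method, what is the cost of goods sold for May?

May 6, 172 sold [LIFO — newest first]: 172 @ $15.20 = $2,614.40
May 9, 40 sold [LIFO — newest first]: 40 @ $10.75 = $430.00
Total COGS = $2,614.40 + $430.00 = $3,044.40
Ending inventory: 171 @ $12.50 + 82 @ $15.20 + 238 @ $10.75 + 77 @ $9.65 = $6,685.45
Check: goods available $9,729.85 = COGS $3,044.40 + ending $6,685.45

COGS = $3,044.40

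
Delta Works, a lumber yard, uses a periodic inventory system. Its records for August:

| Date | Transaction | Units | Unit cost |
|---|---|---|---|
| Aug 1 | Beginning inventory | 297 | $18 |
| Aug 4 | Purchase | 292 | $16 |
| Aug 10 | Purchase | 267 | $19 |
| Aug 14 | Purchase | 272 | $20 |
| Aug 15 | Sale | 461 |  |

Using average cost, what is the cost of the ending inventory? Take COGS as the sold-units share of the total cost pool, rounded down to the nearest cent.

Ending inventory = $12,140.23

Aug 15, sell 461: 461/1128 × $20,531.00 → $8,390.77
Ending inventory (cost pool remaining) = $12,140.23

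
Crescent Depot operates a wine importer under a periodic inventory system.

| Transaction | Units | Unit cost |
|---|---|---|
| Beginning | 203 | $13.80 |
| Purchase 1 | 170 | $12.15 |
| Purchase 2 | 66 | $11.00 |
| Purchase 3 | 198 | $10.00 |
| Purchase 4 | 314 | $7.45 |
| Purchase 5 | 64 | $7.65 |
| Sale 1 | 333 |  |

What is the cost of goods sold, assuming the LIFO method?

COGS = $2,493.65

Sale 1 (333) [LIFO — newest first]: 64 @ $7.65 + 269 @ $7.45 = $2,493.65
Ending inventory: 203 @ $13.80 + 170 @ $12.15 + 66 @ $11.00 + 198 @ $10.00 + 45 @ $7.45 = $7,908.15
Check: goods available $10,401.80 = COGS $2,493.65 + ending $7,908.15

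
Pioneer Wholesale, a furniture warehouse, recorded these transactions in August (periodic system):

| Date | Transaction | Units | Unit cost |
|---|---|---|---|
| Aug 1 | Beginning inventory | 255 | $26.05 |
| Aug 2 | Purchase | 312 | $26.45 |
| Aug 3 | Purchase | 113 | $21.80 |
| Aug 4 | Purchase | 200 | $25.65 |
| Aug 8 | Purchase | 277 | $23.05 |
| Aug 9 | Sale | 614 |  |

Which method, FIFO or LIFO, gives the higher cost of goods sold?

FIFO COGS: 255 @ $26.05 + 312 @ $26.45 + 47 @ $21.80 = $15,919.75
LIFO COGS: 277 @ $23.05 + 200 @ $25.65 + 113 @ $21.80 + 24 @ $26.45 = $14,613.05

FIFO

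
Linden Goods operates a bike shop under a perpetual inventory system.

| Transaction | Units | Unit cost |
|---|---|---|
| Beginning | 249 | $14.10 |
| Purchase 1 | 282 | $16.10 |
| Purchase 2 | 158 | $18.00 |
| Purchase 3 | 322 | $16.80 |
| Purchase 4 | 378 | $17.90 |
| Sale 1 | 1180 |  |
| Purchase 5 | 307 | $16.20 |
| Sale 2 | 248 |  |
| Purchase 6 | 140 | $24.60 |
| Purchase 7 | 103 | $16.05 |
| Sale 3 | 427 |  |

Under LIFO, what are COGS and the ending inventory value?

COGS = $31,957.05; ending inventory = $1,184.40

Sale 1 (1180) [LIFO — newest first]: 378 @ $17.90 + 322 @ $16.80 + 158 @ $18.00 + 282 @ $16.10 + 40 @ $14.10 = $20,124.00
Sale 2 (248) [LIFO — newest first]: 248 @ $16.20 = $4,017.60
Sale 3 (427) [LIFO — newest first]: 103 @ $16.05 + 140 @ $24.60 + 59 @ $16.20 + 125 @ $14.10 = $7,815.45
Total COGS = $20,124.00 + $4,017.60 + $7,815.45 = $31,957.05
Ending inventory: 84 @ $14.10 = $1,184.40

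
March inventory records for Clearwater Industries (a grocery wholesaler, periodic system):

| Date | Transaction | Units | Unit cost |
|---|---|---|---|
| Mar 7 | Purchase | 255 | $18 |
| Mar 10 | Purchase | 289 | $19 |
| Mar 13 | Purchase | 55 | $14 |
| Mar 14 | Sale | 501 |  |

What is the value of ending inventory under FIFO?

Mar 14, 501 sold [FIFO — oldest first]: 255 @ $18 + 246 @ $19 = $9,264
Ending inventory: 43 @ $19 + 55 @ $14 = $1,587
Check: goods available $10,851 = COGS $9,264 + ending $1,587

Ending inventory = $1,587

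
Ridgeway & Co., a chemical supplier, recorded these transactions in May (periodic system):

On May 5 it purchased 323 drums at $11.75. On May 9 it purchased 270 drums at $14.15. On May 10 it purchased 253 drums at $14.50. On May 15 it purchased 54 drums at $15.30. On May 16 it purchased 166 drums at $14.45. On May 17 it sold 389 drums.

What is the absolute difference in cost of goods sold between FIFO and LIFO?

$946.25

FIFO COGS: 323 @ $11.75 + 66 @ $14.15 = $4,729.15
LIFO COGS: 166 @ $14.45 + 54 @ $15.30 + 169 @ $14.50 = $5,675.40
Difference = |$4,729.15 − $5,675.40| = $946.25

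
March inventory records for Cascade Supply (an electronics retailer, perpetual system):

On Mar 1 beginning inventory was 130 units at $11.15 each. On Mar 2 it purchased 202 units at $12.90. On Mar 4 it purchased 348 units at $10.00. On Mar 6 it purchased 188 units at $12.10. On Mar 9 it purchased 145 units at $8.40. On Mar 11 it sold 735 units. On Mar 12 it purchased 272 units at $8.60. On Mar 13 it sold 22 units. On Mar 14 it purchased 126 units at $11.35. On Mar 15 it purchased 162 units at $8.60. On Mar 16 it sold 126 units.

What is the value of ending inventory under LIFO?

Mar 11, 735 sold [LIFO — newest first]: 145 @ $8.40 + 188 @ $12.10 + 348 @ $10.00 + 54 @ $12.90 = $7,669.40
Mar 13, 22 sold [LIFO — newest first]: 22 @ $8.60 = $189.20
Mar 16, 126 sold [LIFO — newest first]: 126 @ $8.60 = $1,083.60
Total COGS = $7,669.40 + $189.20 + $1,083.60 = $8,942.20
Ending inventory: 130 @ $11.15 + 148 @ $12.90 + 250 @ $8.60 + 126 @ $11.35 + 36 @ $8.60 = $7,248.40

Ending inventory = $7,248.40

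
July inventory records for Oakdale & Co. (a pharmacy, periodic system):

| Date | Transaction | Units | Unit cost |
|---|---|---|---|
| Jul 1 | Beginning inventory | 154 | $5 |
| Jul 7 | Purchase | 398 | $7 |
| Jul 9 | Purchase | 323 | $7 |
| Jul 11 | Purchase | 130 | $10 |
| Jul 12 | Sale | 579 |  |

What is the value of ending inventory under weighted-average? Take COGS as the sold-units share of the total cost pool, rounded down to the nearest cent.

Ending inventory = $3,016.76

Jul 12, sell 579: 579/1005 × $7,117.00 → $4,100.24
Ending inventory (cost pool remaining) = $3,016.76
Check: goods available $7,117.00 = COGS $4,100.24 + ending $3,016.76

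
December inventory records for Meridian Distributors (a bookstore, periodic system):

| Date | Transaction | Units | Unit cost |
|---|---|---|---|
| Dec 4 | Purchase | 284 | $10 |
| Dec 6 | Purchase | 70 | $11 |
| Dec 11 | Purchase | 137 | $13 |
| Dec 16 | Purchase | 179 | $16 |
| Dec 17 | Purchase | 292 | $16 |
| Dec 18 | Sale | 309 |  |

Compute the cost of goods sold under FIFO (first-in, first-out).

COGS = $3,115

Dec 18, 309 sold [FIFO — oldest first]: 284 @ $10 + 25 @ $11 = $3,115
Ending inventory: 45 @ $11 + 137 @ $13 + 179 @ $16 + 292 @ $16 = $9,812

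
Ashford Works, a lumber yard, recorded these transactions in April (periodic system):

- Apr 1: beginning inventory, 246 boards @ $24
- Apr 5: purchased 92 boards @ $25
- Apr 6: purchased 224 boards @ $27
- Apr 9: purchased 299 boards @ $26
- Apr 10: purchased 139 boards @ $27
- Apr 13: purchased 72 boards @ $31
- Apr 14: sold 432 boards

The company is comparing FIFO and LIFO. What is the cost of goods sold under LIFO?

COGS = $11,731

FIFO COGS: 246 @ $24 + 92 @ $25 + 94 @ $27 = $10,742
LIFO COGS: 72 @ $31 + 139 @ $27 + 221 @ $26 = $11,731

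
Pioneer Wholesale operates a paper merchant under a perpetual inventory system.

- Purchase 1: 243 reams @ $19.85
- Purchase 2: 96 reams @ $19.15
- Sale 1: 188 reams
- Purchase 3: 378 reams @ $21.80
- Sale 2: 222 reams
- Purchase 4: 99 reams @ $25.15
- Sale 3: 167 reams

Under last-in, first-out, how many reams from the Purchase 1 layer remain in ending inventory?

151

Sale 1 (188) [LIFO — newest first]: 96 @ $19.15 + 92 @ $19.85 = $3,664.60
Sale 2 (222) [LIFO — newest first]: 222 @ $21.80 = $4,839.60
Sale 3 (167) [LIFO — newest first]: 99 @ $25.15 + 68 @ $21.80 = $3,972.25
Total COGS = $3,664.60 + $4,839.60 + $3,972.25 = $12,476.45
Ending inventory: 151 @ $19.85 + 88 @ $21.80 = $4,915.75
Check: goods available $17,392.20 = COGS $12,476.45 + ending $4,915.75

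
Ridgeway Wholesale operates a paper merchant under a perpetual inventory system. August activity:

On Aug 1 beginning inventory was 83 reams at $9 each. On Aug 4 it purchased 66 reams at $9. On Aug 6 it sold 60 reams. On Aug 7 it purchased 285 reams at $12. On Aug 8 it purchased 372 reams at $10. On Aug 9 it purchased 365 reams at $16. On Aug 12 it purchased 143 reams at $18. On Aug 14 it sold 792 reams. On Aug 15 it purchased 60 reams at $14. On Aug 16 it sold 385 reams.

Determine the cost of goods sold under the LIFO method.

Aug 6, 60 sold [LIFO — newest first]: 60 @ $9 = $540
Aug 14, 792 sold [LIFO — newest first]: 143 @ $18 + 365 @ $16 + 284 @ $10 = $11,254
Aug 16, 385 sold [LIFO — newest first]: 60 @ $14 + 88 @ $10 + 237 @ $12 = $4,564
Total COGS = $540 + $11,254 + $4,564 = $16,358
Ending inventory: 83 @ $9 + 6 @ $9 + 48 @ $12 = $1,377
Check: goods available $17,735 = COGS $16,358 + ending $1,377

COGS = $16,358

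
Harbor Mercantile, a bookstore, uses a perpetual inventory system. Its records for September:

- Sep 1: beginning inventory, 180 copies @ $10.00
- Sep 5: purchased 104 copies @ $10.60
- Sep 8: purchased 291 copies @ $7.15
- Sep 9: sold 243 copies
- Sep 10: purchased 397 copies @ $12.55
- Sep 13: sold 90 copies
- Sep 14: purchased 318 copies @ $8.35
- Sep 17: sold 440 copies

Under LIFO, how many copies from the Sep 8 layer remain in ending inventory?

48

Sep 9, 243 sold [LIFO — newest first]: 243 @ $7.15 = $1,737.45
Sep 13, 90 sold [LIFO — newest first]: 90 @ $12.55 = $1,129.50
Sep 17, 440 sold [LIFO — newest first]: 318 @ $8.35 + 122 @ $12.55 = $4,186.40
Total COGS = $1,737.45 + $1,129.50 + $4,186.40 = $7,053.35
Ending inventory: 180 @ $10.00 + 104 @ $10.60 + 48 @ $7.15 + 185 @ $12.55 = $5,567.35
Check: goods available $12,620.70 = COGS $7,053.35 + ending $5,567.35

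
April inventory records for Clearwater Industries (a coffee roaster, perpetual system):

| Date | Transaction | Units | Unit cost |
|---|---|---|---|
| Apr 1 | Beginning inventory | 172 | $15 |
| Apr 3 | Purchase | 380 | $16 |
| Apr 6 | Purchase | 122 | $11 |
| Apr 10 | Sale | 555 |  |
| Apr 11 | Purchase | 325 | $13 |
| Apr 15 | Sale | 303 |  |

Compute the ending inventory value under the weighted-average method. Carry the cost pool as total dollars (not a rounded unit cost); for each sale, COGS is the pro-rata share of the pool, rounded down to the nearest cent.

After Apr 1: 172 on hand, pool $2,580.00 (≈ $15.0000 each)
After Apr 3: 552 on hand, pool $8,660.00 (≈ $15.6884 each)
After Apr 6: 674 on hand, pool $10,002.00 (≈ $14.8398 each)
Apr 10, sell 555: 555/674 × $10,002.00 → $8,236.06
After Apr 11: 444 on hand, pool $5,990.94 (≈ $13.4931 each)
Apr 15, sell 303: 303/444 × $5,990.94 → $4,088.41
Total COGS = $8,236.06 + $4,088.41 = $12,324.47
Ending inventory (cost pool remaining) = $1,902.53

Ending inventory = $1,902.53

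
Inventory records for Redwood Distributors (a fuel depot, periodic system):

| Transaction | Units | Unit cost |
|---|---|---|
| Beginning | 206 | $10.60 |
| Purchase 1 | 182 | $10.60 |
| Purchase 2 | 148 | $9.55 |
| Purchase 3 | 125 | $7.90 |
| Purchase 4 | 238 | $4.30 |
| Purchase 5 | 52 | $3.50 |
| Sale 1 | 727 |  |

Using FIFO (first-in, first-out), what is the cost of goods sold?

Sale 1 (727) [FIFO — oldest first]: 206 @ $10.60 + 182 @ $10.60 + 148 @ $9.55 + 125 @ $7.90 + 66 @ $4.30 = $6,797.50
Ending inventory: 172 @ $4.30 + 52 @ $3.50 = $921.60

COGS = $6,797.50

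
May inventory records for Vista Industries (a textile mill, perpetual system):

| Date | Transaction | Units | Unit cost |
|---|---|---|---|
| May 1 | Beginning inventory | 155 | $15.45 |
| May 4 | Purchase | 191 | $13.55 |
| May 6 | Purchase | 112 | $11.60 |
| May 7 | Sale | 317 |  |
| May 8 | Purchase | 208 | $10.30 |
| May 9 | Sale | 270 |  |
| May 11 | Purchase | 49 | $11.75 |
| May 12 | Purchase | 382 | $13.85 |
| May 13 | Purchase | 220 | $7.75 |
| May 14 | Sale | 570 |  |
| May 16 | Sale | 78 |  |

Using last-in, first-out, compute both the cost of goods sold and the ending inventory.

COGS = $14,740.05; ending inventory = $1,255.80

May 7, 317 sold [LIFO — newest first]: 112 @ $11.60 + 191 @ $13.55 + 14 @ $15.45 = $4,103.55
May 9, 270 sold [LIFO — newest first]: 208 @ $10.30 + 62 @ $15.45 = $3,100.30
May 14, 570 sold [LIFO — newest first]: 220 @ $7.75 + 350 @ $13.85 = $6,552.50
May 16, 78 sold [LIFO — newest first]: 32 @ $13.85 + 46 @ $11.75 = $983.70
Total COGS = $4,103.55 + $3,100.30 + $6,552.50 + $983.70 = $14,740.05
Ending inventory: 79 @ $15.45 + 3 @ $11.75 = $1,255.80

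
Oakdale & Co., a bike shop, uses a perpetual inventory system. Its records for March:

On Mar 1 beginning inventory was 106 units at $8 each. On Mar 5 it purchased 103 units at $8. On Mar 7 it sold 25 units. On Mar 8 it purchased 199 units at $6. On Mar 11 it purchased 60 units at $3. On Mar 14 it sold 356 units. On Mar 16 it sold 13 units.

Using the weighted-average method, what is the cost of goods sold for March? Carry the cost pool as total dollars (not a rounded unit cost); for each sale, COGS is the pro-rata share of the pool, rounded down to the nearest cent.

After Mar 1: 106 on hand, pool $848.00 (≈ $8.0000 each)
After Mar 5: 209 on hand, pool $1,672.00 (≈ $8.0000 each)
Mar 7, sell 25: 25/209 × $1,672.00 → $200.00
After Mar 8: 383 on hand, pool $2,666.00 (≈ $6.9608 each)
After Mar 11: 443 on hand, pool $2,846.00 (≈ $6.4244 each)
Mar 14, sell 356: 356/443 × $2,846.00 → $2,287.07
Mar 16, sell 13: 13/87 × $558.93 → $83.51
Total COGS = $200.00 + $2,287.07 + $83.51 = $2,570.58
Ending inventory (cost pool remaining) = $475.42
Check: goods available $3,046.00 = COGS $2,570.58 + ending $475.42

COGS = $2,570.58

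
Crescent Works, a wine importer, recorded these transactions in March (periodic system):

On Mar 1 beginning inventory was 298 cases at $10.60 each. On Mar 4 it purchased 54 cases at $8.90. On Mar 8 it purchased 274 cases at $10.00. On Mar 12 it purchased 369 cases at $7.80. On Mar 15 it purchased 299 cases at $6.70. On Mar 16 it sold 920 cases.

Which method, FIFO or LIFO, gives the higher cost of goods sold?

FIFO

FIFO COGS: 298 @ $10.60 + 54 @ $8.90 + 274 @ $10.00 + 294 @ $7.80 = $8,672.60
LIFO COGS: 299 @ $6.70 + 369 @ $7.80 + 252 @ $10.00 = $7,401.50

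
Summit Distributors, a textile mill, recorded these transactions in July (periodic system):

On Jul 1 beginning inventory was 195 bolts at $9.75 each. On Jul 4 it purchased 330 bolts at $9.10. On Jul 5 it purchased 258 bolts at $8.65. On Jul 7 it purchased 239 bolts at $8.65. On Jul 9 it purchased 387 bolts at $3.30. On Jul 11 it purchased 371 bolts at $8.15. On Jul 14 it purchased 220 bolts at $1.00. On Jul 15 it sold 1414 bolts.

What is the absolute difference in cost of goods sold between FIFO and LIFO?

FIFO COGS: 195 @ $9.75 + 330 @ $9.10 + 258 @ $8.65 + 239 @ $8.65 + 387 @ $3.30 + 5 @ $8.15 = $10,521.15
LIFO COGS: 220 @ $1.00 + 371 @ $8.15 + 387 @ $3.30 + 239 @ $8.65 + 197 @ $8.65 = $8,292.15
Difference = |$10,521.15 − $8,292.15| = $2,229.00

$2,229.00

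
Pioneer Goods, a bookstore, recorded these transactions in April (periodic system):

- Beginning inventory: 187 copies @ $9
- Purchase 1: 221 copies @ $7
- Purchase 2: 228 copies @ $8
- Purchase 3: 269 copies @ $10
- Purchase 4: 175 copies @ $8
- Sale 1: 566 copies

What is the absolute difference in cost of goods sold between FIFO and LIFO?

$572

FIFO COGS: 187 @ $9 + 221 @ $7 + 158 @ $8 = $4,494
LIFO COGS: 175 @ $8 + 269 @ $10 + 122 @ $8 = $5,066
Difference = |$4,494 − $5,066| = $572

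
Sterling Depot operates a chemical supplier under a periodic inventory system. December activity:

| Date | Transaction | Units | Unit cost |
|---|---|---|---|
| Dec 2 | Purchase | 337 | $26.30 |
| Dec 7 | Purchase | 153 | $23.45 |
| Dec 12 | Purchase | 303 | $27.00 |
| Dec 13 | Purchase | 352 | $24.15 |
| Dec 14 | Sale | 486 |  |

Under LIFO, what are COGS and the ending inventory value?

Dec 14, 486 sold [LIFO — newest first]: 352 @ $24.15 + 134 @ $27.00 = $12,118.80
Ending inventory: 337 @ $26.30 + 153 @ $23.45 + 169 @ $27.00 = $17,013.95

COGS = $12,118.80; ending inventory = $17,013.95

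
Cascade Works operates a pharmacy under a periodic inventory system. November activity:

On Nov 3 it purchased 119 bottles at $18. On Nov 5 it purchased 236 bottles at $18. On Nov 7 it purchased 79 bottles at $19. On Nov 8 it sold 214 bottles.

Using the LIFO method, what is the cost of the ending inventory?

Nov 8, 214 sold [LIFO — newest first]: 79 @ $19 + 135 @ $18 = $3,931
Ending inventory: 119 @ $18 + 101 @ $18 = $3,960

Ending inventory = $3,960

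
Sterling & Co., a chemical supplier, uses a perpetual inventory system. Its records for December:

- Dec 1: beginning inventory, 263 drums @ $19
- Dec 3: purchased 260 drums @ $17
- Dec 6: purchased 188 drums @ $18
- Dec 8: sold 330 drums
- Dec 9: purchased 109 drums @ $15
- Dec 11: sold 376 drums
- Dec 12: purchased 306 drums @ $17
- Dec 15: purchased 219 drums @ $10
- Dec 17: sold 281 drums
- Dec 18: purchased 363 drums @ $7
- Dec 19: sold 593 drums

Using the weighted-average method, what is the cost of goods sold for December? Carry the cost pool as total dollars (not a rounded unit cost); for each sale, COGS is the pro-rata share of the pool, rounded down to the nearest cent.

COGS = $22,986.10

After Dec 1: 263 on hand, pool $4,997.00 (≈ $19.0000 each)
After Dec 3: 523 on hand, pool $9,417.00 (≈ $18.0057 each)
After Dec 6: 711 on hand, pool $12,801.00 (≈ $18.0042 each)
Dec 8, sell 330: 330/711 × $12,801.00 → $5,941.39
After Dec 9: 490 on hand, pool $8,494.61 (≈ $17.3359 each)
Dec 11, sell 376: 376/490 × $8,494.61 → $6,518.31
After Dec 12: 420 on hand, pool $7,178.30 (≈ $17.0912 each)
After Dec 15: 639 on hand, pool $9,368.30 (≈ $14.6609 each)
Dec 17, sell 281: 281/639 × $9,368.30 → $4,119.70
After Dec 18: 721 on hand, pool $7,789.60 (≈ $10.8039 each)
Dec 19, sell 593: 593/721 × $7,789.60 → $6,406.70
Total COGS = $5,941.39 + $6,518.31 + $4,119.70 + $6,406.70 = $22,986.10
Ending inventory (cost pool remaining) = $1,382.90
Check: goods available $24,369.00 = COGS $22,986.10 + ending $1,382.90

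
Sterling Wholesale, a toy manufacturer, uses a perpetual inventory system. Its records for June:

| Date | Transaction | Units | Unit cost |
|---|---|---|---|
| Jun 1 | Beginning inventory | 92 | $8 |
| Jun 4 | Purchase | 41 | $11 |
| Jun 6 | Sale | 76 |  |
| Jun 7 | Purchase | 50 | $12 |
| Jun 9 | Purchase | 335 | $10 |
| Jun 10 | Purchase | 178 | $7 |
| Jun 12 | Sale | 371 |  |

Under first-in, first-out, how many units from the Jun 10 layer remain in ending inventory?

178

Jun 6, 76 sold [FIFO — oldest first]: 76 @ $8 = $608
Jun 12, 371 sold [FIFO — oldest first]: 16 @ $8 + 41 @ $11 + 50 @ $12 + 264 @ $10 = $3,819
Total COGS = $608 + $3,819 = $4,427
Ending inventory: 71 @ $10 + 178 @ $7 = $1,956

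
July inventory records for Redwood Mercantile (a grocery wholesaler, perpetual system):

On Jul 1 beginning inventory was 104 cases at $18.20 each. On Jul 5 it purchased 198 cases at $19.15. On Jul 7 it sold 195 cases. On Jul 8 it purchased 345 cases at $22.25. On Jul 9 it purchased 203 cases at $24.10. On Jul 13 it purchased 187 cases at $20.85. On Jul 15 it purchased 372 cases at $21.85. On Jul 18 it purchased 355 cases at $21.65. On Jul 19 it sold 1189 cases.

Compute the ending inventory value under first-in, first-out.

Ending inventory = $8,232.00

Jul 7, 195 sold [FIFO — oldest first]: 104 @ $18.20 + 91 @ $19.15 = $3,635.45
Jul 19, 1189 sold [FIFO — oldest first]: 107 @ $19.15 + 345 @ $22.25 + 203 @ $24.10 + 187 @ $20.85 + 347 @ $21.85 = $26,098.50
Total COGS = $3,635.45 + $26,098.50 = $29,733.95
Ending inventory: 25 @ $21.85 + 355 @ $21.65 = $8,232.00
Check: goods available $37,965.95 = COGS $29,733.95 + ending $8,232.00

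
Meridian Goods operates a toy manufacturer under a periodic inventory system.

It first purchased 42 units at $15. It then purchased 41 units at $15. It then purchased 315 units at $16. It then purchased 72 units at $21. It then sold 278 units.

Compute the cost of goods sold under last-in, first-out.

COGS = $4,808

Sale 1 (278) [LIFO — newest first]: 72 @ $21 + 206 @ $16 = $4,808
Ending inventory: 42 @ $15 + 41 @ $15 + 109 @ $16 = $2,989
Check: goods available $7,797 = COGS $4,808 + ending $2,989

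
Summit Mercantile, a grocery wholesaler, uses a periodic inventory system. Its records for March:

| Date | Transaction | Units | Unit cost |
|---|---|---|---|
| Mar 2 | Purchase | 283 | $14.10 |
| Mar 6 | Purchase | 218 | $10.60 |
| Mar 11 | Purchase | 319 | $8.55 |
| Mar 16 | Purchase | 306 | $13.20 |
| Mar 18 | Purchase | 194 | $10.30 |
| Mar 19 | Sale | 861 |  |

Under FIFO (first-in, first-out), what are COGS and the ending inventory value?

Mar 19, 861 sold [FIFO — oldest first]: 283 @ $14.10 + 218 @ $10.60 + 319 @ $8.55 + 41 @ $13.20 = $9,569.75
Ending inventory: 265 @ $13.20 + 194 @ $10.30 = $5,496.20

COGS = $9,569.75; ending inventory = $5,496.20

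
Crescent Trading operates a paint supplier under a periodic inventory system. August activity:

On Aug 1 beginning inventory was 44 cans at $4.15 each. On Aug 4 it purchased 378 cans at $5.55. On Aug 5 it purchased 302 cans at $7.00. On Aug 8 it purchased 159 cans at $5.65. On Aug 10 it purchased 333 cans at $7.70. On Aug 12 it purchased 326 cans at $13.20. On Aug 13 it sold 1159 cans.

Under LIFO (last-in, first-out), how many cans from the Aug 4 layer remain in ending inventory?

Aug 13, 1159 sold [LIFO — newest first]: 326 @ $13.20 + 333 @ $7.70 + 159 @ $5.65 + 302 @ $7.00 + 39 @ $5.55 = $10,096.10
Ending inventory: 44 @ $4.15 + 339 @ $5.55 = $2,064.05
Check: goods available $12,160.15 = COGS $10,096.10 + ending $2,064.05

339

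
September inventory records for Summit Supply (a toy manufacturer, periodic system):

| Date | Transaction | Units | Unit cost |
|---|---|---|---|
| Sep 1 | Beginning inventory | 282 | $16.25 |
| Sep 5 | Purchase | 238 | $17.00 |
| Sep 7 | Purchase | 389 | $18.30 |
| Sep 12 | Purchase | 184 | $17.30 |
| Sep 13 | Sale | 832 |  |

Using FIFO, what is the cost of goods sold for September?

COGS = $14,338.10

Sep 13, 832 sold [FIFO — oldest first]: 282 @ $16.25 + 238 @ $17.00 + 312 @ $18.30 = $14,338.10
Ending inventory: 77 @ $18.30 + 184 @ $17.30 = $4,592.30
Check: goods available $18,930.40 = COGS $14,338.10 + ending $4,592.30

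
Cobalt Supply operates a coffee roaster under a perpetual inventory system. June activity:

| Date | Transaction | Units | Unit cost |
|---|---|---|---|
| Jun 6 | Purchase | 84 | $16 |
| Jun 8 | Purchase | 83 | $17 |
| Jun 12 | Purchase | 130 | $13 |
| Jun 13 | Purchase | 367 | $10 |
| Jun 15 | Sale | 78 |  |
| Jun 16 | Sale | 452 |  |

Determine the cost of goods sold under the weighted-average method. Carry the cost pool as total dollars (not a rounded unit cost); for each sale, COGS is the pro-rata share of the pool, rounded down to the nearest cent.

COGS = $6,477.33

After Jun 6: 84 on hand, pool $1,344.00 (≈ $16.0000 each)
After Jun 8: 167 on hand, pool $2,755.00 (≈ $16.4970 each)
After Jun 12: 297 on hand, pool $4,445.00 (≈ $14.9663 each)
After Jun 13: 664 on hand, pool $8,115.00 (≈ $12.2214 each)
Jun 15, sell 78: 78/664 × $8,115.00 → $953.26
Jun 16, sell 452: 452/586 × $7,161.74 → $5,524.07
Total COGS = $953.26 + $5,524.07 = $6,477.33
Ending inventory (cost pool remaining) = $1,637.67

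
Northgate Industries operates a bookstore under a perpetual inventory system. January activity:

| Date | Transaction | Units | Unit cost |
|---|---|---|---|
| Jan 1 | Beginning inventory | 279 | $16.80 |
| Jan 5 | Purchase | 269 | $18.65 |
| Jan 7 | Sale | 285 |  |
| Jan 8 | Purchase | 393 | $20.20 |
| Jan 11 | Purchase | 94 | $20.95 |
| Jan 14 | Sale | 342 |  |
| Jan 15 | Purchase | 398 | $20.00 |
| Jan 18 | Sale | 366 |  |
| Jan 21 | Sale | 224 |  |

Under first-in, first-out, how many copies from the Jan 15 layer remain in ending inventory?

216

Jan 7, 285 sold [FIFO — oldest first]: 279 @ $16.80 + 6 @ $18.65 = $4,799.10
Jan 14, 342 sold [FIFO — oldest first]: 263 @ $18.65 + 79 @ $20.20 = $6,500.75
Jan 18, 366 sold [FIFO — oldest first]: 314 @ $20.20 + 52 @ $20.95 = $7,432.20
Jan 21, 224 sold [FIFO — oldest first]: 42 @ $20.95 + 182 @ $20.00 = $4,519.90
Total COGS = $4,799.10 + $6,500.75 + $7,432.20 + $4,519.90 = $23,251.95
Ending inventory: 216 @ $20.00 = $4,320.00
Check: goods available $27,571.95 = COGS $23,251.95 + ending $4,320.00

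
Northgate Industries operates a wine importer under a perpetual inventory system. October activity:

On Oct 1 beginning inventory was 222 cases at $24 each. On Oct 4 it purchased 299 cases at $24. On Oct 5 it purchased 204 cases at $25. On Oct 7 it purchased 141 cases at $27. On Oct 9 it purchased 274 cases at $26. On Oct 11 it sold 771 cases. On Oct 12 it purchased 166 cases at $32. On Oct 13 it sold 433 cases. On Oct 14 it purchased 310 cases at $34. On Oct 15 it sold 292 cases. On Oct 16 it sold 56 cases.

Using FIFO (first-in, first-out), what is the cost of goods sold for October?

Oct 11, 771 sold [FIFO — oldest first]: 222 @ $24 + 299 @ $24 + 204 @ $25 + 46 @ $27 = $18,846
Oct 13, 433 sold [FIFO — oldest first]: 95 @ $27 + 274 @ $26 + 64 @ $32 = $11,737
Oct 15, 292 sold [FIFO — oldest first]: 102 @ $32 + 190 @ $34 = $9,724
Oct 16, 56 sold [FIFO — oldest first]: 56 @ $34 = $1,904
Total COGS = $18,846 + $11,737 + $9,724 + $1,904 = $42,211
Ending inventory: 64 @ $34 = $2,176
Check: goods available $44,387 = COGS $42,211 + ending $2,176

COGS = $42,211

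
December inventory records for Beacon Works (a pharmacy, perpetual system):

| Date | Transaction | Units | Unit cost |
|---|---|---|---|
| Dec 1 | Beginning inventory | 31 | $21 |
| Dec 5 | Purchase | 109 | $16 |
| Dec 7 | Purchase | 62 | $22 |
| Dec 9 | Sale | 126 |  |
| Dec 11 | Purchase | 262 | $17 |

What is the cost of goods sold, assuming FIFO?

Dec 9, 126 sold [FIFO — oldest first]: 31 @ $21 + 95 @ $16 = $2,171
Ending inventory: 14 @ $16 + 62 @ $22 + 262 @ $17 = $6,042

COGS = $2,171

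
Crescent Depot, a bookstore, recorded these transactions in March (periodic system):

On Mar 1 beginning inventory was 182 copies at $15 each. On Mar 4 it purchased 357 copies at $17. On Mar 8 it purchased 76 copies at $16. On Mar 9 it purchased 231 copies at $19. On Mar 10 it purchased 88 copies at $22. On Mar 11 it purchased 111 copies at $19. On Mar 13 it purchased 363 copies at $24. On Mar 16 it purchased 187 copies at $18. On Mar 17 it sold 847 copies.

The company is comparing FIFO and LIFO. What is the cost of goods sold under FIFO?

COGS = $14,426

FIFO COGS: 182 @ $15 + 357 @ $17 + 76 @ $16 + 231 @ $19 + 1 @ $22 = $14,426
LIFO COGS: 187 @ $18 + 363 @ $24 + 111 @ $19 + 88 @ $22 + 98 @ $19 = $17,985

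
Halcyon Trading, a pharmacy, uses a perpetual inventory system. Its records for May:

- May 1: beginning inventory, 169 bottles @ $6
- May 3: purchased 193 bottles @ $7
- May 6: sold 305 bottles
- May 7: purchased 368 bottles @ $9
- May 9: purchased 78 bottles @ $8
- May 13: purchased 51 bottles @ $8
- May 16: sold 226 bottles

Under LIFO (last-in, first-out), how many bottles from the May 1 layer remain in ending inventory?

May 6, 305 sold [LIFO — newest first]: 193 @ $7 + 112 @ $6 = $2,023
May 16, 226 sold [LIFO — newest first]: 51 @ $8 + 78 @ $8 + 97 @ $9 = $1,905
Total COGS = $2,023 + $1,905 = $3,928
Ending inventory: 57 @ $6 + 271 @ $9 = $2,781
Check: goods available $6,709 = COGS $3,928 + ending $2,781

57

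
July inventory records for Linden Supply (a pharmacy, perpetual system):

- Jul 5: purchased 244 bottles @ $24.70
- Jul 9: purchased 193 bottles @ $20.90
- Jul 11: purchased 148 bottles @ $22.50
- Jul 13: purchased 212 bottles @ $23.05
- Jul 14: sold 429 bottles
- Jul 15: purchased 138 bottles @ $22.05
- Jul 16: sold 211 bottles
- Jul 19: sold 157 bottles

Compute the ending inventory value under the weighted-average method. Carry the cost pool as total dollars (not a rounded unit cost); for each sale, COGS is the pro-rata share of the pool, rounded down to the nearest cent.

Ending inventory = $3,131.47

After Jul 5: 244 on hand, pool $6,026.80 (≈ $24.7000 each)
After Jul 9: 437 on hand, pool $10,060.50 (≈ $23.0217 each)
After Jul 11: 585 on hand, pool $13,390.50 (≈ $22.8897 each)
After Jul 13: 797 on hand, pool $18,277.10 (≈ $22.9324 each)
Jul 14, sell 429: 429/797 × $18,277.10 → $9,837.98
After Jul 15: 506 on hand, pool $11,482.02 (≈ $22.6917 each)
Jul 16, sell 211: 211/506 × $11,482.02 → $4,787.95
Jul 19, sell 157: 157/295 × $6,694.07 → $3,562.60
Total COGS = $9,837.98 + $4,787.95 + $3,562.60 = $18,188.53
Ending inventory (cost pool remaining) = $3,131.47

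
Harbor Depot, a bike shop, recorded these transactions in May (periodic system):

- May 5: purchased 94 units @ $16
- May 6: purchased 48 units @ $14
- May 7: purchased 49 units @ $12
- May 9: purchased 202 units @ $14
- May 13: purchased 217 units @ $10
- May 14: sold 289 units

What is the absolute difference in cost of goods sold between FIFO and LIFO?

FIFO COGS: 94 @ $16 + 48 @ $14 + 49 @ $12 + 98 @ $14 = $4,136
LIFO COGS: 217 @ $10 + 72 @ $14 = $3,178
Difference = |$4,136 − $3,178| = $958

$958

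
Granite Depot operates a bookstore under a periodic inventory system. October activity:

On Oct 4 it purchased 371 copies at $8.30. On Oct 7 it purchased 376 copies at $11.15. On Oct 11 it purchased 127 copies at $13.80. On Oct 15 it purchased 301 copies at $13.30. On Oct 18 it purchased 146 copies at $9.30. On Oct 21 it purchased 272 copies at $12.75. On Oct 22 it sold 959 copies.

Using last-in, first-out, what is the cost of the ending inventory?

Oct 22, 959 sold [LIFO — newest first]: 272 @ $12.75 + 146 @ $9.30 + 301 @ $13.30 + 127 @ $13.80 + 113 @ $11.15 = $11,841.65
Ending inventory: 371 @ $8.30 + 263 @ $11.15 = $6,011.75
Check: goods available $17,853.40 = COGS $11,841.65 + ending $6,011.75

Ending inventory = $6,011.75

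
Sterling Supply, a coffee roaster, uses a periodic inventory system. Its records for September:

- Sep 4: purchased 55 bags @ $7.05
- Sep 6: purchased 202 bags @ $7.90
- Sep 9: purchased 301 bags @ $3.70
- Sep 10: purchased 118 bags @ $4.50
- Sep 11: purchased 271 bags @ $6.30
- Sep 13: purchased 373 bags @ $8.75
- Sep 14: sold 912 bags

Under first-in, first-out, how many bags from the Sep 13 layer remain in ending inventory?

Sep 14, 912 sold [FIFO — oldest first]: 55 @ $7.05 + 202 @ $7.90 + 301 @ $3.70 + 118 @ $4.50 + 236 @ $6.30 = $5,115.05
Ending inventory: 35 @ $6.30 + 373 @ $8.75 = $3,484.25
Check: goods available $8,599.30 = COGS $5,115.05 + ending $3,484.25

373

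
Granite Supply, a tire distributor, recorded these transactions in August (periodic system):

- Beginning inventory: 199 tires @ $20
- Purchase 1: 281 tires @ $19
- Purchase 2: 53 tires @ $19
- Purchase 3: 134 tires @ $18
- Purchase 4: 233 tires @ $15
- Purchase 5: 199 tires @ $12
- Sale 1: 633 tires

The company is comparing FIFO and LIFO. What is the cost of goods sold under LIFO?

COGS = $9,568

FIFO COGS: 199 @ $20 + 281 @ $19 + 53 @ $19 + 100 @ $18 = $12,126
LIFO COGS: 199 @ $12 + 233 @ $15 + 134 @ $18 + 53 @ $19 + 14 @ $19 = $9,568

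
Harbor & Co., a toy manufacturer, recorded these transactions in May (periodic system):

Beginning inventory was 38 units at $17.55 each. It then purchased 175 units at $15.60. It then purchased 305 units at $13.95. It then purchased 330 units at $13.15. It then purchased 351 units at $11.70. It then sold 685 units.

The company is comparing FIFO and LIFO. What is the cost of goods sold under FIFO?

COGS = $9,847.70

FIFO COGS: 38 @ $17.55 + 175 @ $15.60 + 305 @ $13.95 + 167 @ $13.15 = $9,847.70
LIFO COGS: 351 @ $11.70 + 330 @ $13.15 + 4 @ $13.95 = $8,502.00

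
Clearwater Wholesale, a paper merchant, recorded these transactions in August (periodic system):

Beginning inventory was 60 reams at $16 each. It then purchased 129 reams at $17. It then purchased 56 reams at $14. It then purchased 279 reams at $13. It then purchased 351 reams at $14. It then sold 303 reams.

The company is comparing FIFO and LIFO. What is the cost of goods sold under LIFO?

FIFO COGS: 60 @ $16 + 129 @ $17 + 56 @ $14 + 58 @ $13 = $4,691
LIFO COGS: 303 @ $14 = $4,242

COGS = $4,242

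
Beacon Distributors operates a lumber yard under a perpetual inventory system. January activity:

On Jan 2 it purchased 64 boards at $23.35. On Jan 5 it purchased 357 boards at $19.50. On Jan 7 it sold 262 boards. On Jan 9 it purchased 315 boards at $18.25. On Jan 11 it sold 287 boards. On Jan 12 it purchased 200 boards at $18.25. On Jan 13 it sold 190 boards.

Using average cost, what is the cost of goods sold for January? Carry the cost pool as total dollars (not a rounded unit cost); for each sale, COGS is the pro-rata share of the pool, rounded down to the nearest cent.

COGS = $14,200.79

After Jan 2: 64 on hand, pool $1,494.40 (≈ $23.3500 each)
After Jan 5: 421 on hand, pool $8,455.90 (≈ $20.0853 each)
Jan 7, sell 262: 262/421 × $8,455.90 → $5,262.34
After Jan 9: 474 on hand, pool $8,942.31 (≈ $18.8656 each)
Jan 11, sell 287: 287/474 × $8,942.31 → $5,414.43
After Jan 12: 387 on hand, pool $7,177.88 (≈ $18.5475 each)
Jan 13, sell 190: 190/387 × $7,177.88 → $3,524.02
Total COGS = $5,262.34 + $5,414.43 + $3,524.02 = $14,200.79
Ending inventory (cost pool remaining) = $3,653.86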